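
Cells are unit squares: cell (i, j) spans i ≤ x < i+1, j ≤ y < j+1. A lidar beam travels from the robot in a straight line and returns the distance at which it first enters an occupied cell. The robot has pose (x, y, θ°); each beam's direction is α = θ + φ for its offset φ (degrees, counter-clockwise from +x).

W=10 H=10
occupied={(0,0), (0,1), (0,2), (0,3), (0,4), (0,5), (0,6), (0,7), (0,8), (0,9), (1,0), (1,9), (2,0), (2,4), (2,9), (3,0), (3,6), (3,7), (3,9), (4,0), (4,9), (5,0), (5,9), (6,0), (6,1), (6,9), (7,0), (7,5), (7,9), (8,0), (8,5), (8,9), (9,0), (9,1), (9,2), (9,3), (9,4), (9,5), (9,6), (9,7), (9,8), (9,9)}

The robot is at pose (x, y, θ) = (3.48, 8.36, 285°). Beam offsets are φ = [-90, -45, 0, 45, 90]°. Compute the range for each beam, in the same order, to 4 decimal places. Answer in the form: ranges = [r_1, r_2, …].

ranges = [2.5675, 0.4157, 0.3727, 4.7200, 2.4728]

beam 1: φ=-90°, α=195°
  dir = (cos 195°, sin 195°) = (-0.9659, -0.2588); from cell (3,8)
  next x-line at t=0.4969, next y-line at t=1.3909; Δt_x=1.0353, Δt_y=3.8637
    x: enter (2,8) at t=0.4969
    y: enter (2,7) at t=1.3909
    x: enter (1,7) at t=1.5322
    x: enter (0,7) at t=2.5675 ← occupied
  → r_1 = 2.5675
beam 2: φ=-45°, α=240°
  dir = (cos 240°, sin 240°) = (-0.5000, -0.8660); from cell (3,8)
  next x-line at t=0.9600, next y-line at t=0.4157; Δt_x=2.0000, Δt_y=1.1547
    y: enter (3,7) at t=0.4157 ← occupied
  → r_2 = 0.4157
beam 3: φ=0°, α=285°
  dir = (cos 285°, sin 285°) = (0.2588, -0.9659); from cell (3,8)
  next x-line at t=2.0091, next y-line at t=0.3727; Δt_x=3.8637, Δt_y=1.0353
    y: enter (3,7) at t=0.3727 ← occupied
  → r_3 = 0.3727
beam 4: φ=45°, α=330°
  dir = (cos 330°, sin 330°) = (0.8660, -0.5000); from cell (3,8)
  next x-line at t=0.6004, next y-line at t=0.7200; Δt_x=1.1547, Δt_y=2.0000
    x: enter (4,8) at t=0.6004
    y: enter (4,7) at t=0.7200
    x: enter (5,7) at t=1.7551
    y: enter (5,6) at t=2.7200
    x: enter (6,6) at t=2.9098
    x: enter (7,6) at t=4.0645
    y: enter (7,5) at t=4.7200 ← occupied
  → r_4 = 4.7200
beam 5: φ=90°, α=15°
  dir = (cos 15°, sin 15°) = (0.9659, 0.2588); from cell (3,8)
  next x-line at t=0.5383, next y-line at t=2.4728; Δt_x=1.0353, Δt_y=3.8637
    x: enter (4,8) at t=0.5383
    x: enter (5,8) at t=1.5736
    y: enter (5,9) at t=2.4728 ← occupied
  → r_5 = 2.4728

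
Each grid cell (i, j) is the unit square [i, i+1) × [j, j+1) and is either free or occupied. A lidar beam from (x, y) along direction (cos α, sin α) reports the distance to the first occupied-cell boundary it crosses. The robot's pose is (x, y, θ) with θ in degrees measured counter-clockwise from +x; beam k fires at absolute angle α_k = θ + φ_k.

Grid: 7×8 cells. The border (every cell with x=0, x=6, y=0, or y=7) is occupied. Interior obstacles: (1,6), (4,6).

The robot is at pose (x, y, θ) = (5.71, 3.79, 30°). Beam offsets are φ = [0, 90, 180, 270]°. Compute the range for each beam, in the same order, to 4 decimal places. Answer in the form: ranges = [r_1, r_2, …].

beam 1: φ=0°, α=30°
  dir = (cos 30°, sin 30°) = (0.8660, 0.5000); from cell (5,3)
  next x-line at t=0.3349, next y-line at t=0.4200; Δt_x=1.1547, Δt_y=2.0000
    x: enter (6,3) at t=0.3349 ← occupied
  → r_1 = 0.3349
beam 2: φ=90°, α=120°
  dir = (cos 120°, sin 120°) = (-0.5000, 0.8660); from cell (5,3)
  next x-line at t=1.4200, next y-line at t=0.2425; Δt_x=2.0000, Δt_y=1.1547
    y: enter (5,4) at t=0.2425
    y: enter (5,5) at t=1.3972
    x: enter (4,5) at t=1.4200
    y: enter (4,6) at t=2.5519 ← occupied
  → r_2 = 2.5519
beam 3: φ=180°, α=210°
  dir = (cos 210°, sin 210°) = (-0.8660, -0.5000); from cell (5,3)
  next x-line at t=0.8198, next y-line at t=1.5800; Δt_x=1.1547, Δt_y=2.0000
    x: enter (4,3) at t=0.8198
    y: enter (4,2) at t=1.5800
    x: enter (3,2) at t=1.9745
    x: enter (2,2) at t=3.1292
    y: enter (2,1) at t=3.5800
    x: enter (1,1) at t=4.2839
    x: enter (0,1) at t=5.4386 ← occupied
  → r_3 = 5.4386
beam 4: φ=270°, α=300°
  dir = (cos 300°, sin 300°) = (0.5000, -0.8660); from cell (5,3)
  next x-line at t=0.5800, next y-line at t=0.9122; Δt_x=2.0000, Δt_y=1.1547
    x: enter (6,3) at t=0.5800 ← occupied
  → r_4 = 0.5800

ranges = [0.3349, 2.5519, 5.4386, 0.5800]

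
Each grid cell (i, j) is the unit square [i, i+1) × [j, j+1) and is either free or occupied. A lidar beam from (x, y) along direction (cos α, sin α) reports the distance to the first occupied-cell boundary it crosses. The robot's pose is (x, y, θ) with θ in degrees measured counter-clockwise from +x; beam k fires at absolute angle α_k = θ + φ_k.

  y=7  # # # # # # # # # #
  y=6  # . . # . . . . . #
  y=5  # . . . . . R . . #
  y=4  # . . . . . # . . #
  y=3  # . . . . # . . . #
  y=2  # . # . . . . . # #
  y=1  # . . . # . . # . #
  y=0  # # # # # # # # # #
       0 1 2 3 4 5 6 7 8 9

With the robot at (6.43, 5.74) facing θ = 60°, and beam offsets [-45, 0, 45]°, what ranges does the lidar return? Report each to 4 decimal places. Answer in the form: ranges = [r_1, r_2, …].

ranges = [2.6607, 1.4549, 1.3044]

beam 1: φ=-45°, α=15°
  dir = (cos 15°, sin 15°) = (0.9659, 0.2588); from cell (6,5)
  next x-line at t=0.5901, next y-line at t=1.0046; Δt_x=1.0353, Δt_y=3.8637
    x: enter (7,5) at t=0.5901
    y: enter (7,6) at t=1.0046
    x: enter (8,6) at t=1.6254
    x: enter (9,6) at t=2.6607 ← occupied
  → r_1 = 2.6607
beam 2: φ=0°, α=60°
  dir = (cos 60°, sin 60°) = (0.5000, 0.8660); from cell (6,5)
  next x-line at t=1.1400, next y-line at t=0.3002; Δt_x=2.0000, Δt_y=1.1547
    y: enter (6,6) at t=0.3002
    x: enter (7,6) at t=1.1400
    y: enter (7,7) at t=1.4549 ← occupied
  → r_2 = 1.4549
beam 3: φ=45°, α=105°
  dir = (cos 105°, sin 105°) = (-0.2588, 0.9659); from cell (6,5)
  next x-line at t=1.6614, next y-line at t=0.2692; Δt_x=3.8637, Δt_y=1.0353
    y: enter (6,6) at t=0.2692
    y: enter (6,7) at t=1.3044 ← occupied
  → r_3 = 1.3044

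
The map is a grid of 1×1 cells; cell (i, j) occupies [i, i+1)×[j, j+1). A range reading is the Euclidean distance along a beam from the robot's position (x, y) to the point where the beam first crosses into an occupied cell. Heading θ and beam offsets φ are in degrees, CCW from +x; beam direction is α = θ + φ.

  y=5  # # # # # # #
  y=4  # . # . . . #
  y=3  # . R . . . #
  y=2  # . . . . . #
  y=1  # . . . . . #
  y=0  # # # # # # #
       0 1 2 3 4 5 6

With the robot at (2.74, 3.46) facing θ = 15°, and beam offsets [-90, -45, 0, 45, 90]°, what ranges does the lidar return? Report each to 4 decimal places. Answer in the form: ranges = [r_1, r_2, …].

beam 1: φ=-90°, α=285°
  cosα=0.2588 sinα=-0.9659 | (2,3) | tMaxX 1.0046 tMaxY 0.4762 | tΔX 3.8637 tΔY 1.0353
    t=0.4762 [y] (2,2)
    t=1.0046 [x] (3,2)
    t=1.5115 [y] (3,1)
    t=2.5468 [y] (3,0) — stop
  → r_1 = 2.5468
beam 2: φ=-45°, α=330°
  cosα=0.8660 sinα=-0.5000 | (2,3) | tMaxX 0.3002 tMaxY 0.9200 | tΔX 1.1547 tΔY 2.0000
    t=0.3002 [x] (3,3)
    t=0.9200 [y] (3,2)
    t=1.4549 [x] (4,2)
    t=2.6096 [x] (5,2)
    t=2.9200 [y] (5,1)
    t=3.7643 [x] (6,1) — stop
  → r_2 = 3.7643
beam 3: φ=0°, α=15°
  cosα=0.9659 sinα=0.2588 | (2,3) | tMaxX 0.2692 tMaxY 2.0864 | tΔX 1.0353 tΔY 3.8637
    t=0.2692 [x] (3,3)
    t=1.3044 [x] (4,3)
    t=2.0864 [y] (4,4)
    t=2.3397 [x] (5,4)
    t=3.3750 [x] (6,4) — stop
  → r_3 = 3.3750
beam 4: φ=45°, α=60°
  cosα=0.5000 sinα=0.8660 | (2,3) | tMaxX 0.5200 tMaxY 0.6235 | tΔX 2.0000 tΔY 1.1547
    t=0.5200 [x] (3,3)
    t=0.6235 [y] (3,4)
    t=1.7782 [y] (3,5) — stop
  → r_4 = 1.7782
beam 5: φ=90°, α=105°
  cosα=-0.2588 sinα=0.9659 | (2,3) | tMaxX 2.8591 tMaxY 0.5590 | tΔX 3.8637 tΔY 1.0353
    t=0.5590 [y] (2,4) — stop
  → r_5 = 0.5590

ranges = [2.5468, 3.7643, 3.3750, 1.7782, 0.5590]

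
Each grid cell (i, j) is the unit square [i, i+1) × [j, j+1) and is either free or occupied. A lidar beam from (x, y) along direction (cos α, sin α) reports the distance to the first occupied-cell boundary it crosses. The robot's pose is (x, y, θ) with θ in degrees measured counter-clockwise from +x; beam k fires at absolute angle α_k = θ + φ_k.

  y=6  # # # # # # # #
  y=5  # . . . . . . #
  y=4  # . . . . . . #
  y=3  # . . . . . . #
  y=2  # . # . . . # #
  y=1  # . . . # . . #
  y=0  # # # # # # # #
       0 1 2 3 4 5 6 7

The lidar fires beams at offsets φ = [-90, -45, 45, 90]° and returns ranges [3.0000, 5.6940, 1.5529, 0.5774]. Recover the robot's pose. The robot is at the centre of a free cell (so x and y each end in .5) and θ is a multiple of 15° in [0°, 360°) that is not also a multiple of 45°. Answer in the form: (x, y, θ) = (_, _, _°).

(x, y, θ) = (6.5, 4.5, 240°)

Candidates: 27 free-cell centres × 16 headings = 432 poses. Raycast each; keep the one whose scan matches to 4 dp.
  (5.5, 5.5, 120°): beam 1 = 1.0000 ≠ 3.0000 ✗
  (2.5, 3.5, 285°): beam 1 = 1.5529 ≠ 3.0000 ✗
  (4.5, 4.5, 165°): beam 1 = 1.5529 ≠ 3.0000 ✗
  …
  (6.5, 4.5, 240°): r_1=3.0000, r_2=5.6940, r_3=1.5529, r_4=0.5774 — all match ✓
Unique over the lattice → pose = (6.5, 4.5, 240°).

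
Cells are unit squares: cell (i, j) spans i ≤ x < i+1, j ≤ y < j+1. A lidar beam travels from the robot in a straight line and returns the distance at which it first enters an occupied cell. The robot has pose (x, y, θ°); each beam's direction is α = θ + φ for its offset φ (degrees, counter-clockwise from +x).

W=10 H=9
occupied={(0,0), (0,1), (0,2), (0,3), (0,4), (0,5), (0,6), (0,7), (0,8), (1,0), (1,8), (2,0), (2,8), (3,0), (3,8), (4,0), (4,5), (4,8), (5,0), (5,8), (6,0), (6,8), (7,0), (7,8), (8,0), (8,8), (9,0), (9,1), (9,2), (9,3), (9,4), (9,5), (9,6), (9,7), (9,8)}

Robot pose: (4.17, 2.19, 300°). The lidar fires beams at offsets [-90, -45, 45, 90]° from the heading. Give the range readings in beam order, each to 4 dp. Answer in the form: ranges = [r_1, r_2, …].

ranges = [2.3800, 1.2320, 4.5978, 5.5772]

beam 1: φ=-90°, α=210°
  cosα=-0.8660 sinα=-0.5000 | (4,2) | tMaxX 0.1963 tMaxY 0.3800 | tΔX 1.1547 tΔY 2.0000
    t=0.1963 [x] (3,2)
    t=0.3800 [y] (3,1)
    t=1.3510 [x] (2,1)
    t=2.3800 [y] (2,0) — stop
  → r_1 = 2.3800
beam 2: φ=-45°, α=255°
  cosα=-0.2588 sinα=-0.9659 | (4,2) | tMaxX 0.6568 tMaxY 0.1967 | tΔX 3.8637 tΔY 1.0353
    t=0.1967 [y] (4,1)
    t=0.6568 [x] (3,1)
    t=1.2320 [y] (3,0) — stop
  → r_2 = 1.2320
beam 3: φ=45°, α=345°
  cosα=0.9659 sinα=-0.2588 | (4,2) | tMaxX 0.8593 tMaxY 0.7341 | tΔX 1.0353 tΔY 3.8637
    t=0.7341 [y] (4,1)
    t=0.8593 [x] (5,1)
    t=1.8946 [x] (6,1)
    t=2.9298 [x] (7,1)
    t=3.9651 [x] (8,1)
    t=4.5978 [y] (8,0) — stop
  → r_3 = 4.5978
beam 4: φ=90°, α=30°
  cosα=0.8660 sinα=0.5000 | (4,2) | tMaxX 0.9584 tMaxY 1.6200 | tΔX 1.1547 tΔY 2.0000
    t=0.9584 [x] (5,2)
    t=1.6200 [y] (5,3)
    t=2.1131 [x] (6,3)
    t=3.2678 [x] (7,3)
    t=3.6200 [y] (7,4)
    t=4.4225 [x] (8,4)
    t=5.5772 [x] (9,4) — stop
  → r_4 = 5.5772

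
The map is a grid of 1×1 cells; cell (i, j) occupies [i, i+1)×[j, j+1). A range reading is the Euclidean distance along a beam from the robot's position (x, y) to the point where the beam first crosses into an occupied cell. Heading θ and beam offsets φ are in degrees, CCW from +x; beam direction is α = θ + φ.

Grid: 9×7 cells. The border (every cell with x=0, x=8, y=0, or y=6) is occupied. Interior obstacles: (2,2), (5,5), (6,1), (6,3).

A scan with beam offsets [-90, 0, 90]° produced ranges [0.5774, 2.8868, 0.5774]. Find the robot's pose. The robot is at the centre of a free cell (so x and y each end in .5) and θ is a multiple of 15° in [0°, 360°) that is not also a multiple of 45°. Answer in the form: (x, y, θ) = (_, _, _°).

(x, y, θ) = (7.5, 3.5, 120°)

Enumerate (i+0.5, j+0.5, θ) over the 31 free cells and 16 admissible headings. For each, cast all 3 beams and compare to the given ranges.
  (4.5, 3.5, 330°): beam 1 = 2.8868 ≠ 0.5774 ✗
  (5.5, 4.5, 300°): beam 1 = 3.0000 ≠ 0.5774 ✗
  (1.5, 1.5, 150°): beam 1 = 1.0000 ≠ 0.5774 ✗
  (2.5, 1.5, 345°): beam 1 = 0.5176 ≠ 0.5774 ✗
  …
  (7.5, 3.5, 120°): r_1=0.5774, r_2=2.8868, r_3=0.5774 — all match ✓
Only this pose fits every beam.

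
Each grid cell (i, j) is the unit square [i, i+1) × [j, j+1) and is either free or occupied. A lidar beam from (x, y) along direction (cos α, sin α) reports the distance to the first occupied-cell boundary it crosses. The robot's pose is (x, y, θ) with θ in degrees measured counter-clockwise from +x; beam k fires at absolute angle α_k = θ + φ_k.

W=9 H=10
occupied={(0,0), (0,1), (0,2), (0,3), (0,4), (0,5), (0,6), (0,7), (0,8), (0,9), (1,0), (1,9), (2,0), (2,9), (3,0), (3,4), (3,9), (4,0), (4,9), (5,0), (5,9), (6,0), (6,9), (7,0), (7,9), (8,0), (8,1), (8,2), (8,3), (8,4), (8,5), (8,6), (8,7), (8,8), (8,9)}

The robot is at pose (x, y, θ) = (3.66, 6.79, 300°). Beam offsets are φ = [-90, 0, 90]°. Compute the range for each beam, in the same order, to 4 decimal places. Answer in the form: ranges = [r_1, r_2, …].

ranges = [3.0715, 6.6857, 4.4200]

beam 1: φ=-90°, α=210°
  direction (-0.8660, -0.5000); cell (3,6); t to first gridline: x 0.7621, y 1.5800 (then +1.1547 / +2.0000)
    (2,6) via x @ 0.7621
    (2,5) via y @ 1.5800
    (1,5) via x @ 1.9168
    (0,5) via x @ 3.0715  # hit
  → r_1 = 3.0715
beam 2: φ=0°, α=300°
  direction (0.5000, -0.8660); cell (3,6); t to first gridline: x 0.6800, y 0.9122 (then +2.0000 / +1.1547)
    (4,6) via x @ 0.6800
    (4,5) via y @ 0.9122
    (4,4) via y @ 2.0669
    (5,4) via x @ 2.6800
    (5,3) via y @ 3.2216
    (5,2) via y @ 4.3763
    (6,2) via x @ 4.6800
    (6,1) via y @ 5.5310
    (7,1) via x @ 6.6800
    (7,0) via y @ 6.6857  # hit
  → r_2 = 6.6857
beam 3: φ=90°, α=30°
  direction (0.8660, 0.5000); cell (3,6); t to first gridline: x 0.3926, y 0.4200 (then +1.1547 / +2.0000)
    (4,6) via x @ 0.3926
    (4,7) via y @ 0.4200
    (5,7) via x @ 1.5473
    (5,8) via y @ 2.4200
    (6,8) via x @ 2.7020
    (7,8) via x @ 3.8567
    (7,9) via y @ 4.4200  # hit
  → r_3 = 4.4200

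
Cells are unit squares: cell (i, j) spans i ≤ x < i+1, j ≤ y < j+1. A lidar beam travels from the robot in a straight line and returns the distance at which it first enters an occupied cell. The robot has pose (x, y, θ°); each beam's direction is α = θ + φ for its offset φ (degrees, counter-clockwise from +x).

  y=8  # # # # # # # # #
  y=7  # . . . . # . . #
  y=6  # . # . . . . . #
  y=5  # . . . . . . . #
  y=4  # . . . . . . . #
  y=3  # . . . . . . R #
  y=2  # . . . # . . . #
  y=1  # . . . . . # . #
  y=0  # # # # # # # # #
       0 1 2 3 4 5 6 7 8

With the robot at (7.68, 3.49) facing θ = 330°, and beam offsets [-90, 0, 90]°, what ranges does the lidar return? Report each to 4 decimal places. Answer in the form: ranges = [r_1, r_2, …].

ranges = [1.7205, 0.3695, 0.6400]

beam 1: φ=-90°, α=240°
  direction (-0.5000, -0.8660); cell (7,3); t to first gridline: x 1.3600, y 0.5658 (then +2.0000 / +1.1547)
    (7,2) via y @ 0.5658
    (6,2) via x @ 1.3600
    (6,1) via y @ 1.7205  # hit
  → r_1 = 1.7205
beam 2: φ=0°, α=330°
  direction (0.8660, -0.5000); cell (7,3); t to first gridline: x 0.3695, y 0.9800 (then +1.1547 / +2.0000)
    (8,3) via x @ 0.3695  # hit
  → r_2 = 0.3695
beam 3: φ=90°, α=60°
  direction (0.5000, 0.8660); cell (7,3); t to first gridline: x 0.6400, y 0.5889 (then +2.0000 / +1.1547)
    (7,4) via y @ 0.5889
    (8,4) via x @ 0.6400  # hit
  → r_3 = 0.6400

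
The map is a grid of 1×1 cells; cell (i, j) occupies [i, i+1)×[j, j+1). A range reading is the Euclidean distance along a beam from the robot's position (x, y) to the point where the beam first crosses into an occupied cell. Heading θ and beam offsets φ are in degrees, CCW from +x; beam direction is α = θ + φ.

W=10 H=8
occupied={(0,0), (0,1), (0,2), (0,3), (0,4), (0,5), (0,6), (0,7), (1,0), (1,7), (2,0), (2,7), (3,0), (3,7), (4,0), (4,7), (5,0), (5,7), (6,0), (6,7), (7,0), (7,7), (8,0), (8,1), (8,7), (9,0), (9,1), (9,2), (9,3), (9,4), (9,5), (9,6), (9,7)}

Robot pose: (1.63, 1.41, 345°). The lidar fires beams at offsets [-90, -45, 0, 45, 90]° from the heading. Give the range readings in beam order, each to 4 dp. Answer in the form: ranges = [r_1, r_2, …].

ranges = [0.4245, 0.4734, 1.5841, 8.5101, 5.7872]

beam 1: φ=-90°, α=255°
  dir = (cos 255°, sin 255°) = (-0.2588, -0.9659); from cell (1,1)
  next x-line at t=2.4341, next y-line at t=0.4245; Δt_x=3.8637, Δt_y=1.0353
    y: enter (1,0) at t=0.4245 ← occupied
  → r_1 = 0.4245
beam 2: φ=-45°, α=300°
  dir = (cos 300°, sin 300°) = (0.5000, -0.8660); from cell (1,1)
  next x-line at t=0.7400, next y-line at t=0.4734; Δt_x=2.0000, Δt_y=1.1547
    y: enter (1,0) at t=0.4734 ← occupied
  → r_2 = 0.4734
beam 3: φ=0°, α=345°
  dir = (cos 345°, sin 345°) = (0.9659, -0.2588); from cell (1,1)
  next x-line at t=0.3831, next y-line at t=1.5841; Δt_x=1.0353, Δt_y=3.8637
    x: enter (2,1) at t=0.3831
    x: enter (3,1) at t=1.4183
    y: enter (3,0) at t=1.5841 ← occupied
  → r_3 = 1.5841
beam 4: φ=45°, α=30°
  dir = (cos 30°, sin 30°) = (0.8660, 0.5000); from cell (1,1)
  next x-line at t=0.4272, next y-line at t=1.1800; Δt_x=1.1547, Δt_y=2.0000
    x: enter (2,1) at t=0.4272
    y: enter (2,2) at t=1.1800
    x: enter (3,2) at t=1.5819
    x: enter (4,2) at t=2.7366
    y: enter (4,3) at t=3.1800
    x: enter (5,3) at t=3.8913
    x: enter (6,3) at t=5.0460
    y: enter (6,4) at t=5.1800
    x: enter (7,4) at t=6.2007
    y: enter (7,5) at t=7.1800
    x: enter (8,5) at t=7.3554
    x: enter (9,5) at t=8.5101 ← occupied
  → r_4 = 8.5101
beam 5: φ=90°, α=75°
  dir = (cos 75°, sin 75°) = (0.2588, 0.9659); from cell (1,1)
  next x-line at t=1.4296, next y-line at t=0.6108; Δt_x=3.8637, Δt_y=1.0353
    y: enter (1,2) at t=0.6108
    x: enter (2,2) at t=1.4296
    y: enter (2,3) at t=1.6461
    y: enter (2,4) at t=2.6814
    y: enter (2,5) at t=3.7166
    y: enter (2,6) at t=4.7519
    x: enter (3,6) at t=5.2933
    y: enter (3,7) at t=5.7872 ← occupied
  → r_5 = 5.7872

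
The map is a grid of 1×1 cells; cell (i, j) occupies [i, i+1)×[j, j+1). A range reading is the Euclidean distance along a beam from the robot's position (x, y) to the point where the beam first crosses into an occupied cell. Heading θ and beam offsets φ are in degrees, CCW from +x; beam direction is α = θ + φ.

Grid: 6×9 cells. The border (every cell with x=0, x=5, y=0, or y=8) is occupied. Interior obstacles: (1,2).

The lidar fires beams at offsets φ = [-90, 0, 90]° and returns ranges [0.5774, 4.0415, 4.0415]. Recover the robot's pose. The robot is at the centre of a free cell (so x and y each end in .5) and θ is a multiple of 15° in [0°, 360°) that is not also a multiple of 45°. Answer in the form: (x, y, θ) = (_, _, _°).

(x, y, θ) = (1.5, 4.5, 300°)

Candidates: 27 free-cell centres × 16 headings = 432 poses. Raycast each; keep the one whose scan matches to 4 dp.
  (1.5, 1.5, 255°): beam 1 = 0.5176 ≠ 0.5774 ✗
  (1.5, 7.5, 165°): beam 1 = 0.5176 ≠ 0.5774 ✗
  (3.5, 1.5, 30°): beam 2 = 1.7321 ≠ 4.0415 ✗
  (2.5, 1.5, 150°): beam 1 = 5.0000 ≠ 0.5774 ✗
  (2.5, 2.5, 285°): beam 1 = 0.5176 ≠ 0.5774 ✗
  …
  (1.5, 4.5, 300°): r_1=0.5774, r_2=4.0415, r_3=4.0415 — all match ✓
Unique over the lattice → pose = (1.5, 4.5, 300°).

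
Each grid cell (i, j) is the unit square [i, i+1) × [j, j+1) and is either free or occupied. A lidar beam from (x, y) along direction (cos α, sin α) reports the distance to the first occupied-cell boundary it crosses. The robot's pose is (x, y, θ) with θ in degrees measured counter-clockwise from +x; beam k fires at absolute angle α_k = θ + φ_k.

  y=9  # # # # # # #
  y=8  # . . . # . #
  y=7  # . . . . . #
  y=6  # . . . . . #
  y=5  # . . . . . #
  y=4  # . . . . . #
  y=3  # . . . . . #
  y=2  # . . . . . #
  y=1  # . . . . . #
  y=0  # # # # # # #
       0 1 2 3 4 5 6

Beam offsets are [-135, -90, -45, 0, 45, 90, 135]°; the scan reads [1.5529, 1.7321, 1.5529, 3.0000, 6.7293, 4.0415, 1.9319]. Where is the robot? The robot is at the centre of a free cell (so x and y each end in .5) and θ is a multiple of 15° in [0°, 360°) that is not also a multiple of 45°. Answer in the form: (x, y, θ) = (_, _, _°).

(x, y, θ) = (2.5, 7.5, 240°)

Candidates: 39 free-cell centres × 16 headings = 624 poses. Raycast each; keep the one whose scan matches to 4 dp.
  (1.5, 5.5, 60°): beam 1 = 4.6587 ≠ 1.5529 ✗
  (4.5, 6.5, 345°): beam 1 = 4.0415 ≠ 1.5529 ✗
  (1.5, 3.5, 300°): beam 1 = 0.5176 ≠ 1.5529 ✗
  (5.5, 7.5, 120°): beam 1 = 0.5176 ≠ 1.5529 ✗
  (4.5, 1.5, 300°): beam 1 = 3.6235 ≠ 1.5529 ✗
  …
  (2.5, 7.5, 240°): r_1=1.5529, r_2=1.7321, r_3=1.5529, r_4=3.0000, r_5=6.7293, r_6=4.0415, r_7=1.9319 — all match ✓
Unique over the lattice → pose = (2.5, 7.5, 240°).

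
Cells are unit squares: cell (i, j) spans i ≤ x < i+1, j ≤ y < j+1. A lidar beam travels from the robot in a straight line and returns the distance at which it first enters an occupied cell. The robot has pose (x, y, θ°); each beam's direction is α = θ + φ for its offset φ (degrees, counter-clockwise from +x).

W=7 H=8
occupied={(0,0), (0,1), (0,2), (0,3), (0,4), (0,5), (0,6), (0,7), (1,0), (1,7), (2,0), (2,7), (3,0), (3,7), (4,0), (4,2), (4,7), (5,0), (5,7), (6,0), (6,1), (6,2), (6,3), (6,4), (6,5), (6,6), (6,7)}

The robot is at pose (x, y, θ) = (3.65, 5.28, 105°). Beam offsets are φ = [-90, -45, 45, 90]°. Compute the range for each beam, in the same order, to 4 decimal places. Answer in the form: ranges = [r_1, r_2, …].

ranges = [2.4329, 1.9861, 3.0600, 2.7435]

beam 1: φ=-90°, α=15°
  dir = (cos 15°, sin 15°) = (0.9659, 0.2588); from cell (3,5)
  next x-line at t=0.3623, next y-line at t=2.7819; Δt_x=1.0353, Δt_y=3.8637
    x: enter (4,5) at t=0.3623
    x: enter (5,5) at t=1.3976
    x: enter (6,5) at t=2.4329 ← occupied
  → r_1 = 2.4329
beam 2: φ=-45°, α=60°
  dir = (cos 60°, sin 60°) = (0.5000, 0.8660); from cell (3,5)
  next x-line at t=0.7000, next y-line at t=0.8314; Δt_x=2.0000, Δt_y=1.1547
    x: enter (4,5) at t=0.7000
    y: enter (4,6) at t=0.8314
    y: enter (4,7) at t=1.9861 ← occupied
  → r_2 = 1.9861
beam 3: φ=45°, α=150°
  dir = (cos 150°, sin 150°) = (-0.8660, 0.5000); from cell (3,5)
  next x-line at t=0.7506, next y-line at t=1.4400; Δt_x=1.1547, Δt_y=2.0000
    x: enter (2,5) at t=0.7506
    y: enter (2,6) at t=1.4400
    x: enter (1,6) at t=1.9053
    x: enter (0,6) at t=3.0600 ← occupied
  → r_3 = 3.0600
beam 4: φ=90°, α=195°
  dir = (cos 195°, sin 195°) = (-0.9659, -0.2588); from cell (3,5)
  next x-line at t=0.6729, next y-line at t=1.0818; Δt_x=1.0353, Δt_y=3.8637
    x: enter (2,5) at t=0.6729
    y: enter (2,4) at t=1.0818
    x: enter (1,4) at t=1.7082
    x: enter (0,4) at t=2.7435 ← occupied
  → r_4 = 2.7435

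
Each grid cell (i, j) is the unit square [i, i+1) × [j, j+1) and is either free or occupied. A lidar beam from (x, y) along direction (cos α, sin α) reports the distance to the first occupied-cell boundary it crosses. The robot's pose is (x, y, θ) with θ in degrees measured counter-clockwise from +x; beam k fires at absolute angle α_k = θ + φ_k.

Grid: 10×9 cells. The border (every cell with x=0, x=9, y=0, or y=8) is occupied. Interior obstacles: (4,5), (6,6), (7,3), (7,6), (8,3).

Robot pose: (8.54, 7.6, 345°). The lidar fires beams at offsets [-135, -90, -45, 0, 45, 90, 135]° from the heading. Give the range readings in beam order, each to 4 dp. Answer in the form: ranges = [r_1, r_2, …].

ranges = [1.2000, 3.7270, 0.9200, 0.4762, 0.5312, 0.4141, 0.4619]

beam 1: φ=-135°, α=210°
  cosα=-0.8660 sinα=-0.5000 | (8,7) | tMaxX 0.6235 tMaxY 1.2000 | tΔX 1.1547 tΔY 2.0000
    t=0.6235 [x] (7,7)
    t=1.2000 [y] (7,6) — stop
  → r_1 = 1.2000
beam 2: φ=-90°, α=255°
  cosα=-0.2588 sinα=-0.9659 | (8,7) | tMaxX 2.0864 tMaxY 0.6212 | tΔX 3.8637 tΔY 1.0353
    t=0.6212 [y] (8,6)
    t=1.6564 [y] (8,5)
    t=2.0864 [x] (7,5)
    t=2.6917 [y] (7,4)
    t=3.7270 [y] (7,3) — stop
  → r_2 = 3.7270
beam 3: φ=-45°, α=300°
  cosα=0.5000 sinα=-0.8660 | (8,7) | tMaxX 0.9200 tMaxY 0.6928 | tΔX 2.0000 tΔY 1.1547
    t=0.6928 [y] (8,6)
    t=0.9200 [x] (9,6) — stop
  → r_3 = 0.9200
beam 4: φ=0°, α=345°
  cosα=0.9659 sinα=-0.2588 | (8,7) | tMaxX 0.4762 tMaxY 2.3182 | tΔX 1.0353 tΔY 3.8637
    t=0.4762 [x] (9,7) — stop
  → r_4 = 0.4762
beam 5: φ=45°, α=30°
  cosα=0.8660 sinα=0.5000 | (8,7) | tMaxX 0.5312 tMaxY 0.8000 | tΔX 1.1547 tΔY 2.0000
    t=0.5312 [x] (9,7) — stop
  → r_5 = 0.5312
beam 6: φ=90°, α=75°
  cosα=0.2588 sinα=0.9659 | (8,7) | tMaxX 1.7773 tMaxY 0.4141 | tΔX 3.8637 tΔY 1.0353
    t=0.4141 [y] (8,8) — stop
  → r_6 = 0.4141
beam 7: φ=135°, α=120°
  cosα=-0.5000 sinα=0.8660 | (8,7) | tMaxX 1.0800 tMaxY 0.4619 | tΔX 2.0000 tΔY 1.1547
    t=0.4619 [y] (8,8) — stop
  → r_7 = 0.4619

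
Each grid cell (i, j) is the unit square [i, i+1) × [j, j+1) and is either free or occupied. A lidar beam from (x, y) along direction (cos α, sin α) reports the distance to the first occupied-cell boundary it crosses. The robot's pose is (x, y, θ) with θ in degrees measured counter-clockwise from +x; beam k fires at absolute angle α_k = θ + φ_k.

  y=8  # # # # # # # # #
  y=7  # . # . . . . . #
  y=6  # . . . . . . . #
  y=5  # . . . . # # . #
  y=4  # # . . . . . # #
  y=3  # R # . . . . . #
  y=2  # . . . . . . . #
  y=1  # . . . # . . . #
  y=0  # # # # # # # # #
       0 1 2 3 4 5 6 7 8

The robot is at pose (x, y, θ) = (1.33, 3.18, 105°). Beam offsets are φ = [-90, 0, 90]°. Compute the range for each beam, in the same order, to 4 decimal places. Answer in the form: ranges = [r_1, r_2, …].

beam 1: φ=-90°, α=15°
  dir = (cos 15°, sin 15°) = (0.9659, 0.2588); from cell (1,3)
  next x-line at t=0.6936, next y-line at t=3.1682; Δt_x=1.0353, Δt_y=3.8637
    x: enter (2,3) at t=0.6936 ← occupied
  → r_1 = 0.6936
beam 2: φ=0°, α=105°
  dir = (cos 105°, sin 105°) = (-0.2588, 0.9659); from cell (1,3)
  next x-line at t=1.2750, next y-line at t=0.8489; Δt_x=3.8637, Δt_y=1.0353
    y: enter (1,4) at t=0.8489 ← occupied
  → r_2 = 0.8489
beam 3: φ=90°, α=195°
  dir = (cos 195°, sin 195°) = (-0.9659, -0.2588); from cell (1,3)
  next x-line at t=0.3416, next y-line at t=0.6955; Δt_x=1.0353, Δt_y=3.8637
    x: enter (0,3) at t=0.3416 ← occupied
  → r_3 = 0.3416

ranges = [0.6936, 0.8489, 0.3416]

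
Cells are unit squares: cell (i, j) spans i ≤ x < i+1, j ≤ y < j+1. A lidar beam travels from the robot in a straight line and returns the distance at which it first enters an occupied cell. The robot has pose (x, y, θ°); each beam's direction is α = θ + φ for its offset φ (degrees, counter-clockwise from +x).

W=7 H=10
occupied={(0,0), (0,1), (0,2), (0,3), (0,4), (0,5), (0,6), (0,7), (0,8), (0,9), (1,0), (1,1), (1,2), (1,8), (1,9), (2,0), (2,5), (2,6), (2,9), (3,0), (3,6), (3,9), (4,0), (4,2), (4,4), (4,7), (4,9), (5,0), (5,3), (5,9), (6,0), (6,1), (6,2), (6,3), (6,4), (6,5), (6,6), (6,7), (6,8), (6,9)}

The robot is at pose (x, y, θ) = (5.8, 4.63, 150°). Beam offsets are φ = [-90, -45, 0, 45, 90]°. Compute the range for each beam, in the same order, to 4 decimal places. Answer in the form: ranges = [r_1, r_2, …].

beam 1: φ=-90°, α=60°
  dir = (cos 60°, sin 60°) = (0.5000, 0.8660); from cell (5,4)
  next x-line at t=0.4000, next y-line at t=0.4272; Δt_x=2.0000, Δt_y=1.1547
    x: enter (6,4) at t=0.4000 ← occupied
  → r_1 = 0.4000
beam 2: φ=-45°, α=105°
  dir = (cos 105°, sin 105°) = (-0.2588, 0.9659); from cell (5,4)
  next x-line at t=3.0910, next y-line at t=0.3831; Δt_x=3.8637, Δt_y=1.0353
    y: enter (5,5) at t=0.3831
    y: enter (5,6) at t=1.4183
    y: enter (5,7) at t=2.4536
    x: enter (4,7) at t=3.0910 ← occupied
  → r_2 = 3.0910
beam 3: φ=0°, α=150°
  dir = (cos 150°, sin 150°) = (-0.8660, 0.5000); from cell (5,4)
  next x-line at t=0.9238, next y-line at t=0.7400; Δt_x=1.1547, Δt_y=2.0000
    y: enter (5,5) at t=0.7400
    x: enter (4,5) at t=0.9238
    x: enter (3,5) at t=2.0785
    y: enter (3,6) at t=2.7400 ← occupied
  → r_3 = 2.7400
beam 4: φ=45°, α=195°
  dir = (cos 195°, sin 195°) = (-0.9659, -0.2588); from cell (5,4)
  next x-line at t=0.8282, next y-line at t=2.4341; Δt_x=1.0353, Δt_y=3.8637
    x: enter (4,4) at t=0.8282 ← occupied
  → r_4 = 0.8282
beam 5: φ=90°, α=240°
  dir = (cos 240°, sin 240°) = (-0.5000, -0.8660); from cell (5,4)
  next x-line at t=1.6000, next y-line at t=0.7275; Δt_x=2.0000, Δt_y=1.1547
    y: enter (5,3) at t=0.7275 ← occupied
  → r_5 = 0.7275

ranges = [0.4000, 3.0910, 2.7400, 0.8282, 0.7275]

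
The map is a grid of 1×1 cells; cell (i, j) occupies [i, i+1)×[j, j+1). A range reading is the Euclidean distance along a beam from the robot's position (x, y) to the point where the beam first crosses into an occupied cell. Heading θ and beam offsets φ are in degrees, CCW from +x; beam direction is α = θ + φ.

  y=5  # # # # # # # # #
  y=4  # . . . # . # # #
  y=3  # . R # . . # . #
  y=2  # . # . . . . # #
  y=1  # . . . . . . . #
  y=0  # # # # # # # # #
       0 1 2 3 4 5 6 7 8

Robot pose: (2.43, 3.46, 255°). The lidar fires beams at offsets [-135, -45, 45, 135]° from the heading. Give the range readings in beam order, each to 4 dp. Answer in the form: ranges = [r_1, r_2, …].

ranges = [1.7782, 1.6512, 0.5312, 0.6582]

beam 1: φ=-135°, α=120°
  cosα=-0.5000 sinα=0.8660 | (2,3) | tMaxX 0.8600 tMaxY 0.6235 | tΔX 2.0000 tΔY 1.1547
    t=0.6235 [y] (2,4)
    t=0.8600 [x] (1,4)
    t=1.7782 [y] (1,5) — stop
  → r_1 = 1.7782
beam 2: φ=-45°, α=210°
  cosα=-0.8660 sinα=-0.5000 | (2,3) | tMaxX 0.4965 tMaxY 0.9200 | tΔX 1.1547 tΔY 2.0000
    t=0.4965 [x] (1,3)
    t=0.9200 [y] (1,2)
    t=1.6512 [x] (0,2) — stop
  → r_2 = 1.6512
beam 3: φ=45°, α=300°
  cosα=0.5000 sinα=-0.8660 | (2,3) | tMaxX 1.1400 tMaxY 0.5312 | tΔX 2.0000 tΔY 1.1547
    t=0.5312 [y] (2,2) — stop
  → r_3 = 0.5312
beam 4: φ=135°, α=30°
  cosα=0.8660 sinα=0.5000 | (2,3) | tMaxX 0.6582 tMaxY 1.0800 | tΔX 1.1547 tΔY 2.0000
    t=0.6582 [x] (3,3) — stop
  → r_4 = 0.6582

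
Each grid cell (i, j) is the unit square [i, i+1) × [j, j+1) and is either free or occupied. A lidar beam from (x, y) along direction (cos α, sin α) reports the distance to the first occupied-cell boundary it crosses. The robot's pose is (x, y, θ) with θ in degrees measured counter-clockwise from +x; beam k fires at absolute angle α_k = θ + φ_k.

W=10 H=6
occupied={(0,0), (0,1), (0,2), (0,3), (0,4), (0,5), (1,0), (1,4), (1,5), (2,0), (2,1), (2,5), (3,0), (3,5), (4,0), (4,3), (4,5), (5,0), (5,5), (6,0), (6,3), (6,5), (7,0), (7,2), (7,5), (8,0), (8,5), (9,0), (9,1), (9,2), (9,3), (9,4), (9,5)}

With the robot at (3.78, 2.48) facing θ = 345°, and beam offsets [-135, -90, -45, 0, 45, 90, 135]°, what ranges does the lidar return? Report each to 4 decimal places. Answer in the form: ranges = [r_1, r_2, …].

beam 1: φ=-135°, α=210°
  direction (-0.8660, -0.5000); cell (3,2); t to first gridline: x 0.9007, y 0.9600 (then +1.1547 / +2.0000)
    (2,2) via x @ 0.9007
    (2,1) via y @ 0.9600  # hit
  → r_1 = 0.9600
beam 2: φ=-90°, α=255°
  direction (-0.2588, -0.9659); cell (3,2); t to first gridline: x 3.0137, y 0.4969 (then +3.8637 / +1.0353)
    (3,1) via y @ 0.4969
    (3,0) via y @ 1.5322  # hit
  → r_2 = 1.5322
beam 3: φ=-45°, α=300°
  direction (0.5000, -0.8660); cell (3,2); t to first gridline: x 0.4400, y 0.5543 (then +2.0000 / +1.1547)
    (4,2) via x @ 0.4400
    (4,1) via y @ 0.5543
    (4,0) via y @ 1.7090  # hit
  → r_3 = 1.7090
beam 4: φ=0°, α=345°
  direction (0.9659, -0.2588); cell (3,2); t to first gridline: x 0.2278, y 1.8546 (then +1.0353 / +3.8637)
    (4,2) via x @ 0.2278
    (5,2) via x @ 1.2630
    (5,1) via y @ 1.8546
    (6,1) via x @ 2.2983
    (7,1) via x @ 3.3336
    (8,1) via x @ 4.3689
    (9,1) via x @ 5.4041  # hit
  → r_4 = 5.4041
beam 5: φ=45°, α=30°
  direction (0.8660, 0.5000); cell (3,2); t to first gridline: x 0.2540, y 1.0400 (then +1.1547 / +2.0000)
    (4,2) via x @ 0.2540
    (4,3) via y @ 1.0400  # hit
  → r_5 = 1.0400
beam 6: φ=90°, α=75°
  direction (0.2588, 0.9659); cell (3,2); t to first gridline: x 0.8500, y 0.5383 (then +3.8637 / +1.0353)
    (3,3) via y @ 0.5383
    (4,3) via x @ 0.8500  # hit
  → r_6 = 0.8500
beam 7: φ=135°, α=120°
  direction (-0.5000, 0.8660); cell (3,2); t to first gridline: x 1.5600, y 0.6004 (then +2.0000 / +1.1547)
    (3,3) via y @ 0.6004
    (2,3) via x @ 1.5600
    (2,4) via y @ 1.7551
    (2,5) via y @ 2.9098  # hit
  → r_7 = 2.9098

ranges = [0.9600, 1.5322, 1.7090, 5.4041, 1.0400, 0.8500, 2.9098]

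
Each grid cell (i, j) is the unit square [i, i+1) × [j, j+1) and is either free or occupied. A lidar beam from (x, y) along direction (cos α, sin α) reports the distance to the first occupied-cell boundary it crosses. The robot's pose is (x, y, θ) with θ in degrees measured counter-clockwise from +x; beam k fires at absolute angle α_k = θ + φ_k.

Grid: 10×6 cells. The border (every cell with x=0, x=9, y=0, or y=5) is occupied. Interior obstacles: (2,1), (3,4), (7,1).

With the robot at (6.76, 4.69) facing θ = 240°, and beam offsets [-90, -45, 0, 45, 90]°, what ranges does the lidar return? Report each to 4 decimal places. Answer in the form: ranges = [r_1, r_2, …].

beam 1: φ=-90°, α=150°
  direction (-0.8660, 0.5000); cell (6,4); t to first gridline: x 0.8776, y 0.6200 (then +1.1547 / +2.0000)
    (6,5) via y @ 0.6200  # hit
  → r_1 = 0.6200
beam 2: φ=-45°, α=195°
  direction (-0.9659, -0.2588); cell (6,4); t to first gridline: x 0.7868, y 2.6660 (then +1.0353 / +3.8637)
    (5,4) via x @ 0.7868
    (4,4) via x @ 1.8221
    (4,3) via y @ 2.6660
    (3,3) via x @ 2.8574
    (2,3) via x @ 3.8926
    (1,3) via x @ 4.9279
    (0,3) via x @ 5.9632  # hit
  → r_2 = 5.9632
beam 3: φ=0°, α=240°
  direction (-0.5000, -0.8660); cell (6,4); t to first gridline: x 1.5200, y 0.7967 (then +2.0000 / +1.1547)
    (6,3) via y @ 0.7967
    (5,3) via x @ 1.5200
    (5,2) via y @ 1.9514
    (5,1) via y @ 3.1061
    (4,1) via x @ 3.5200
    (4,0) via y @ 4.2608  # hit
  → r_3 = 4.2608
beam 4: φ=45°, α=285°
  direction (0.2588, -0.9659); cell (6,4); t to first gridline: x 0.9273, y 0.7143 (then +3.8637 / +1.0353)
    (6,3) via y @ 0.7143
    (7,3) via x @ 0.9273
    (7,2) via y @ 1.7496
    (7,1) via y @ 2.7849  # hit
  → r_4 = 2.7849
beam 5: φ=90°, α=330°
  direction (0.8660, -0.5000); cell (6,4); t to first gridline: x 0.2771, y 1.3800 (then +1.1547 / +2.0000)
    (7,4) via x @ 0.2771
    (7,3) via y @ 1.3800
    (8,3) via x @ 1.4318
    (9,3) via x @ 2.5865  # hit
  → r_5 = 2.5865

ranges = [0.6200, 5.9632, 4.2608, 2.7849, 2.5865]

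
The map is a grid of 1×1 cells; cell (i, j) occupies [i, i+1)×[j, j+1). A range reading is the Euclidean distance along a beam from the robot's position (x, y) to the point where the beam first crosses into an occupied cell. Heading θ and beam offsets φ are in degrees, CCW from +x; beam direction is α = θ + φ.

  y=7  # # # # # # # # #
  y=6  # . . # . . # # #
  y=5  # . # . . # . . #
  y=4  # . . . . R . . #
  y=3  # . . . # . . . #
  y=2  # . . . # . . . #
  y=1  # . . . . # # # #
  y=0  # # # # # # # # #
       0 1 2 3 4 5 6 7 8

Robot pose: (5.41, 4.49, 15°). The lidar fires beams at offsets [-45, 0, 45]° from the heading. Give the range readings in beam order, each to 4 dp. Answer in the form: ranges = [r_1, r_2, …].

beam 1: φ=-45°, α=330°
  direction (0.8660, -0.5000); cell (5,4); t to first gridline: x 0.6813, y 0.9800 (then +1.1547 / +2.0000)
    (6,4) via x @ 0.6813
    (6,3) via y @ 0.9800
    (7,3) via x @ 1.8360
    (7,2) via y @ 2.9800
    (8,2) via x @ 2.9907  # hit
  → r_1 = 2.9907
beam 2: φ=0°, α=15°
  direction (0.9659, 0.2588); cell (5,4); t to first gridline: x 0.6108, y 1.9705 (then +1.0353 / +3.8637)
    (6,4) via x @ 0.6108
    (7,4) via x @ 1.6461
    (7,5) via y @ 1.9705
    (8,5) via x @ 2.6814  # hit
  → r_2 = 2.6814
beam 3: φ=45°, α=60°
  direction (0.5000, 0.8660); cell (5,4); t to first gridline: x 1.1800, y 0.5889 (then +2.0000 / +1.1547)
    (5,5) via y @ 0.5889  # hit
  → r_3 = 0.5889

ranges = [2.9907, 2.6814, 0.5889]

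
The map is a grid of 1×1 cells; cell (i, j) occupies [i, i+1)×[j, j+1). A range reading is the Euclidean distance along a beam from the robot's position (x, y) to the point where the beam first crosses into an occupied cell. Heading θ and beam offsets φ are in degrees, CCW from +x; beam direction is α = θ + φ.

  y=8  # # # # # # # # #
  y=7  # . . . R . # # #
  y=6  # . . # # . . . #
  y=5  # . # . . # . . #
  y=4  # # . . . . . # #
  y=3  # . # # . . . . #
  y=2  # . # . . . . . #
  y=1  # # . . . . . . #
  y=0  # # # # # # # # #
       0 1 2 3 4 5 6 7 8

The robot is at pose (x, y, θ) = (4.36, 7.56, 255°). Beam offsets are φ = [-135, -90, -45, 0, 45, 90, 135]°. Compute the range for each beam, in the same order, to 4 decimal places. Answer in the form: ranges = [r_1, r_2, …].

ranges = [0.5081, 1.7000, 1.1200, 0.5798, 0.6466, 1.6979, 0.8800]

beam 1: φ=-135°, α=120°
  cosα=-0.5000 sinα=0.8660 | (4,7) | tMaxX 0.7200 tMaxY 0.5081 | tΔX 2.0000 tΔY 1.1547
    t=0.5081 [y] (4,8) — stop
  → r_1 = 0.5081
beam 2: φ=-90°, α=165°
  cosα=-0.9659 sinα=0.2588 | (4,7) | tMaxX 0.3727 tMaxY 1.7000 | tΔX 1.0353 tΔY 3.8637
    t=0.3727 [x] (3,7)
    t=1.4080 [x] (2,7)
    t=1.7000 [y] (2,8) — stop
  → r_2 = 1.7000
beam 3: φ=-45°, α=210°
  cosα=-0.8660 sinα=-0.5000 | (4,7) | tMaxX 0.4157 tMaxY 1.1200 | tΔX 1.1547 tΔY 2.0000
    t=0.4157 [x] (3,7)
    t=1.1200 [y] (3,6) — stop
  → r_3 = 1.1200
beam 4: φ=0°, α=255°
  cosα=-0.2588 sinα=-0.9659 | (4,7) | tMaxX 1.3909 tMaxY 0.5798 | tΔX 3.8637 tΔY 1.0353
    t=0.5798 [y] (4,6) — stop
  → r_4 = 0.5798
beam 5: φ=45°, α=300°
  cosα=0.5000 sinα=-0.8660 | (4,7) | tMaxX 1.2800 tMaxY 0.6466 | tΔX 2.0000 tΔY 1.1547
    t=0.6466 [y] (4,6) — stop
  → r_5 = 0.6466
beam 6: φ=90°, α=345°
  cosα=0.9659 sinα=-0.2588 | (4,7) | tMaxX 0.6626 tMaxY 2.1637 | tΔX 1.0353 tΔY 3.8637
    t=0.6626 [x] (5,7)
    t=1.6979 [x] (6,7) — stop
  → r_6 = 1.6979
beam 7: φ=135°, α=30°
  cosα=0.8660 sinα=0.5000 | (4,7) | tMaxX 0.7390 tMaxY 0.8800 | tΔX 1.1547 tΔY 2.0000
    t=0.7390 [x] (5,7)
    t=0.8800 [y] (5,8) — stop
  → r_7 = 0.8800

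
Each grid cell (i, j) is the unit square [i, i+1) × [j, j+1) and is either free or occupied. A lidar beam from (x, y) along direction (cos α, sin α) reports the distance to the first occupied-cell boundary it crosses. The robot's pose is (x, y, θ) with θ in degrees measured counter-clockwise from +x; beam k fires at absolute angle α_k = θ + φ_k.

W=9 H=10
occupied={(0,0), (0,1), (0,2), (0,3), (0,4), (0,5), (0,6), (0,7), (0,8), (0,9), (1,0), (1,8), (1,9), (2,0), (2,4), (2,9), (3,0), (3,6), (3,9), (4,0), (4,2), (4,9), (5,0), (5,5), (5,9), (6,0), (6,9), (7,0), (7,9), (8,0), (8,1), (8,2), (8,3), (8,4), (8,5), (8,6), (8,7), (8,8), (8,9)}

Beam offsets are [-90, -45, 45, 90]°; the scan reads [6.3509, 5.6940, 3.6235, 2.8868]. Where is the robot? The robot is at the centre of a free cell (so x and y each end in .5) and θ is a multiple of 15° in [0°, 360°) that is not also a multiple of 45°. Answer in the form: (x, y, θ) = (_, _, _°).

(x, y, θ) = (4.5, 6.5, 330°)

The pose lattice has 51·16 = 816 candidates. Test each by forward raycasting.
  (4.5, 7.5, 105°): beam 1 = 3.6235 ≠ 6.3509 ✗
  (5.5, 2.5, 300°): beam 1 = 0.5774 ≠ 6.3509 ✗
  (6.5, 1.5, 60°): beam 1 = 1.0000 ≠ 6.3509 ✗
  (3.5, 4.5, 120°): beam 1 = 1.7321 ≠ 6.3509 ✗
  (4.5, 1.5, 300°): beam 1 = 1.0000 ≠ 6.3509 ✗
  …
  (4.5, 6.5, 330°): r_1=6.3509, r_2=5.6940, r_3=3.6235, r_4=2.8868 — all match ✓
No second candidate reproduces the full scan.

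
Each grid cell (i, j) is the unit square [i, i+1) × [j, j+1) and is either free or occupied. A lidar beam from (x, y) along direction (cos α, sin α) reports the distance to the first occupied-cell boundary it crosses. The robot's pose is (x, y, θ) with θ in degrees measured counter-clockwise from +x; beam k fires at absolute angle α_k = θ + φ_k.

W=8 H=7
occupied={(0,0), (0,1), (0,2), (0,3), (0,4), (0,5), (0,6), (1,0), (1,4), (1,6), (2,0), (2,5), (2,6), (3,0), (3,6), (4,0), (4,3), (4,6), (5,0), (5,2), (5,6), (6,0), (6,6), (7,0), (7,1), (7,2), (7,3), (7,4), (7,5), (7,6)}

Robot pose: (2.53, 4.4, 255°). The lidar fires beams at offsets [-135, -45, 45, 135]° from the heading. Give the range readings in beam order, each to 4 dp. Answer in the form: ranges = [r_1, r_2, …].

ranges = [0.6928, 0.6120, 3.9260, 3.2000]

beam 1: φ=-135°, α=120°
  cosα=-0.5000 sinα=0.8660 | (2,4) | tMaxX 1.0600 tMaxY 0.6928 | tΔX 2.0000 tΔY 1.1547
    t=0.6928 [y] (2,5) — stop
  → r_1 = 0.6928
beam 2: φ=-45°, α=210°
  cosα=-0.8660 sinα=-0.5000 | (2,4) | tMaxX 0.6120 tMaxY 0.8000 | tΔX 1.1547 tΔY 2.0000
    t=0.6120 [x] (1,4) — stop
  → r_2 = 0.6120
beam 3: φ=45°, α=300°
  cosα=0.5000 sinα=-0.8660 | (2,4) | tMaxX 0.9400 tMaxY 0.4619 | tΔX 2.0000 tΔY 1.1547
    t=0.4619 [y] (2,3)
    t=0.9400 [x] (3,3)
    t=1.6166 [y] (3,2)
    t=2.7713 [y] (3,1)
    t=2.9400 [x] (4,1)
    t=3.9260 [y] (4,0) — stop
  → r_3 = 3.9260
beam 4: φ=135°, α=30°
  cosα=0.8660 sinα=0.5000 | (2,4) | tMaxX 0.5427 tMaxY 1.2000 | tΔX 1.1547 tΔY 2.0000
    t=0.5427 [x] (3,4)
    t=1.2000 [y] (3,5)
    t=1.6974 [x] (4,5)
    t=2.8521 [x] (5,5)
    t=3.2000 [y] (5,6) — stop
  → r_4 = 3.2000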